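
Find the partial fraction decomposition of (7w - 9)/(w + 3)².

(7w - 9) = α(w + 3) + β. At w = -3: β = 7·(-3) - 9 = -30. Coeff of w: α = 7
Result: 7/(w + 3) - 30/(w + 3)²


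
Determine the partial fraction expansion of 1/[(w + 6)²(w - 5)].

Cover-up at w=5: R = 1/(5 + 6)² = 1/121. Cover-up at w=-6: Q = 1/(-6 - 5) = -1/11. Comparing w² coeff: P = -R = -1/121
Result: (-1/121)/(w + 6) - (1/11)/(w + 6)² + (1/121)/(w - 5)


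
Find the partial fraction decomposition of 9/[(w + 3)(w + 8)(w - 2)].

Using cover-up method: α = -9/25, β = 9/50, γ = 9/50
Result: (-9/25)/(w + 3) + (9/50)/(w + 8) + (9/50)/(w - 2)


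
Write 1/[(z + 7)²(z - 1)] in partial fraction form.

Cover-up at z=1: C = 1/(1 + 7)² = 1/64. Cover-up at z=-7: B = 1/(-7 - 1) = -1/8. Comparing z² coeff: A = -C = -1/64
Result: (-1/64)/(z + 7) - (1/8)/(z + 7)² + (1/64)/(z - 1)


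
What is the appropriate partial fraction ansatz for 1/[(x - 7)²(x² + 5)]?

Repeated linear + quadratic: α/(x - 7) + β/(x - 7)² + (γx + δ)/(x² + 5)


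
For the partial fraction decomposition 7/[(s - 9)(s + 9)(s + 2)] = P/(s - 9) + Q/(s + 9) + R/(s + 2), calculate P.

Cover-up at s = 9: P = 7/[(9 + 9)(9 + 2)] = 7/[(18)(11)] = 7/198


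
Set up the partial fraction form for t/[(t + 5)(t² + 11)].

Linear + irreducible quadratic: A/(t + 5) + (Bt + C)/(t² + 11)


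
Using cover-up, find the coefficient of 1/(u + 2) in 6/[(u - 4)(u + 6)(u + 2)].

Cover (u + 2), set u=-2: 6/[(-2 - 4)(-2 + 6)] = -1/4


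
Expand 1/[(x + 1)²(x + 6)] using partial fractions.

Cover-up at x=-6: C = 1/(-6 + 1)² = 1/25. Cover-up at x=-1: B = 1/(-1 + 6) = 1/5. Comparing x² coeff: A = -C = -1/25
Result: (-1/25)/(x + 1) + (1/5)/(x + 1)² + (1/25)/(x + 6)


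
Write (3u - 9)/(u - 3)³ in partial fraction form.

(3u - 9) = P(u - 3)² + Q(u - 3) + R. At u = 3: R = 3·3 - 9 = 0. Coefficients: P = 0, Q = 3
Result: 3/(u - 3)²


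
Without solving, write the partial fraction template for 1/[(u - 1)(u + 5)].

Distinct linear factors: α/(u - 1) + β/(u + 5)


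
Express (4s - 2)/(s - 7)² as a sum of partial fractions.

(4s - 2) = A(s - 7) + B. At s = 7: B = 4·7 - 2 = 26. Coeff of s: A = 4
Result: 4/(s - 7) + 26/(s - 7)²


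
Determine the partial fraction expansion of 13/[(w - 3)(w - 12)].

13/(w - 3)(w - 12) = α/(w - 3) + β/(w - 12). α = 13/(3 - 12) = -13/9, β = 13/(12 - 3) = 13/9
Result: (-13/9)/(w - 3) + (13/9)/(w - 12)


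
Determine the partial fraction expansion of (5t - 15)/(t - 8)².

(5t - 15) = A(t - 8) + B. At t = 8: B = 5·8 - 15 = 25. Coeff of t: A = 5
Result: 5/(t - 8) + 25/(t - 8)²


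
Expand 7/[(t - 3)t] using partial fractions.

7/(t - 3)t = P/(t - 3) + Q/t. P = 7/(3 - 0) = 7/3, Q = 7/(0 - 3) = -7/3
Result: (7/3)/(t - 3) - (7/3)/t


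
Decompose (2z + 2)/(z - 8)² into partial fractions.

(2z + 2) = A(z - 8) + B. At z = 8: B = 2·8 + 2 = 18. Coeff of z: A = 2
Result: 2/(z - 8) + 18/(z - 8)²


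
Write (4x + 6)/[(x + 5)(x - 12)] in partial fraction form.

At x=-5: P = (4·(-5) + 6)/(-5 - 12) = 14/17. At x=12: Q = (4·12 + 6)/(12 + 5) = 54/17
Result: (14/17)/(x + 5) + (54/17)/(x - 12)


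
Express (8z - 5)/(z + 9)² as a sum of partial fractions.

(8z - 5) = A(z + 9) + B. At z = -9: B = 8·(-9) - 5 = -77. Coeff of z: A = 8
Result: 8/(z + 9) - 77/(z + 9)²


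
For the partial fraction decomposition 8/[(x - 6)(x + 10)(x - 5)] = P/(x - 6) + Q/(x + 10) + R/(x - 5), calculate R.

Cover-up at x = 5: R = 8/[(5 - 6)(5 + 10)] = 8/[(-1)(15)] = -8/15


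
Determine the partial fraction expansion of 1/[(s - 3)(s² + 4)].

Cover-up at s = 3: P = 1/(3² + 4) = 1/13. Then Q = -P = -1/13, R = -P·(0 + 3) = -3/13
Result: (1/13)/(s - 3) - ((1/13)s + 3/13)/(s² + 4)


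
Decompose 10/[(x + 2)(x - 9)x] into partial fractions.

Using cover-up method: A = 5/11, B = 10/99, C = -5/9
Result: (5/11)/(x + 2) + (10/99)/(x - 9) - (5/9)/x


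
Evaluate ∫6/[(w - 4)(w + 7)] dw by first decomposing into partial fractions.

Decompose: 6/[(w - 4)(w + 7)] = (6/11)/(w - 4) - (6/11)/(w + 7). Integrate each term: (6/11) ln|(w - 4)| - (6/11) ln|(w + 7)| + C


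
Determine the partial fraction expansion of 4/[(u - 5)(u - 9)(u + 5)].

Using cover-up method: P = -1/10, Q = 1/14, R = 1/35
Result: (-1/10)/(u - 5) + (1/14)/(u - 9) + (1/35)/(u + 5)


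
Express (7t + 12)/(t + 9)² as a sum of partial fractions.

(7t + 12) = P(t + 9) + Q. At t = -9: Q = 7·(-9) + 12 = -51. Coeff of t: P = 7
Result: 7/(t + 9) - 51/(t + 9)²


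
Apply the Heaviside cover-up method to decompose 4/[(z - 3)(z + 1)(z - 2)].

Cover (z - 3), z=3: P = 4/[(3 + 1)(3 - 2)] = 1. Cover (z + 1), z=-1: Q = 4/[(-1 - 3)(-1 - 2)] = 1/3. Cover (z - 2), z=2: R = 4/[(2 - 3)(2 + 1)] = -4/3.
Result: 1/(z - 3) + (1/3)/(z + 1) - (4/3)/(z - 2)


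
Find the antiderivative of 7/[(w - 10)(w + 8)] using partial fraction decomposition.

Decompose: 7/[(w - 10)(w + 8)] = (7/18)/(w - 10) - (7/18)/(w + 8). Integrate each term: (7/18) ln|(w - 10)| - (7/18) ln|(w + 8)| + C


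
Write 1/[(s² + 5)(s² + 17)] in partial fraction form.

Coefficient matching gives P = R = 0, Q = 1/(17-5) = 1/12, S = -Q = -1/12
Result: (1/12)/(s² + 5) - (1/12)/(s² + 17)


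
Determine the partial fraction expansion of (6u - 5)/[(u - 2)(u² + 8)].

At u=2: α = (6·2 - 5)/(2² + 8) = 7/12. β = -α = -7/12, γ = 6 - 2·α = 29/6
Result: (7/12)/(u - 2) - ((7/12)u - 29/6)/(u² + 8)


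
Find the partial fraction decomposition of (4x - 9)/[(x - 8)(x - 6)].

At x=8: α = (4·8 - 9)/(8 - 6) = 23/2. At x=6: β = (4·6 - 9)/(6 - 8) = -15/2
Result: (23/2)/(x - 8) - (15/2)/(x - 6)


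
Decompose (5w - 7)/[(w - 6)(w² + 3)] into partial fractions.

At w=6: P = (5·6 - 7)/(6² + 3) = 23/39. Q = -P = -23/39, R = 5 - 6·P = 19/13
Result: (23/39)/(w - 6) - ((23/39)w - 19/13)/(w² + 3)


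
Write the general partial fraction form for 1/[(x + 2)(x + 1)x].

Three distinct linear factors: P/(x + 2) + Q/(x + 1) + R/x


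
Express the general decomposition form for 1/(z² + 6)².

Repeated quadratic factor: (Pz + Q)/(z² + 6) + (Rz + S)/(z² + 6)²


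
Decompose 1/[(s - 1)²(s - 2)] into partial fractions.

Cover-up at s=2: C = 1/(2 - 1)² = 1. Cover-up at s=1: B = 1/(1 - 2) = -1. Comparing s² coeff: A = -C = -1
Result: -1/(s - 1) - 1/(s - 1)² + 1/(s - 2)


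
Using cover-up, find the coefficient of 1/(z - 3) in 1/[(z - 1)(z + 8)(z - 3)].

Cover (z - 3), set z=3: 1/[(3 - 1)(3 + 8)] = 1/22


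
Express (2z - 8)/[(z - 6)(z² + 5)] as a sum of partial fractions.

At z=6: α = (2·6 - 8)/(6² + 5) = 4/41. β = -α = -4/41, γ = 2 - 6·α = 58/41
Result: (4/41)/(z - 6) - ((4/41)z - 58/41)/(z² + 5)


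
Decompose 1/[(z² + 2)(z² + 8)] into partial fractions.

Coefficient matching gives P = R = 0, Q = 1/(8-2) = 1/6, S = -Q = -1/6
Result: (1/6)/(z² + 2) - (1/6)/(z² + 8)


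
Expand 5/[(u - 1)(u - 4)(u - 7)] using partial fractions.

Using cover-up method: α = 5/18, β = -5/9, γ = 5/18
Result: (5/18)/(u - 1) - (5/9)/(u - 4) + (5/18)/(u - 7)


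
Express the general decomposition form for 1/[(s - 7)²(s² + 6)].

Repeated linear + quadratic: P/(s - 7) + Q/(s - 7)² + (Rs + S)/(s² + 6)


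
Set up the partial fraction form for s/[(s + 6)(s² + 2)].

Linear + irreducible quadratic: A/(s + 6) + (Bs + C)/(s² + 2)


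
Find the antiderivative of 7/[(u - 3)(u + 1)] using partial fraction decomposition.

Decompose: 7/[(u - 3)(u + 1)] = (7/4)/(u - 3) - (7/4)/(u + 1). Integrate each term: (7/4) ln|(u - 3)| - (7/4) ln|(u + 1)| + C


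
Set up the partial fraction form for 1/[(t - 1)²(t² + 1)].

Repeated linear + quadratic: P/(t - 1) + Q/(t - 1)² + (Rt + S)/(t² + 1)


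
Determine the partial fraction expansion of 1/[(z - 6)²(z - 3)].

Cover-up at z=3: γ = 1/(3 - 6)² = 1/9. Cover-up at z=6: β = 1/(6 - 3) = 1/3. Comparing z² coeff: α = -γ = -1/9
Result: (-1/9)/(z - 6) + (1/3)/(z - 6)² + (1/9)/(z - 3)


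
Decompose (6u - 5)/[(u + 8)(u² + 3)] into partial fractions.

At u=-8: α = (6·(-8) - 5)/((-8)² + 3) = -53/67. β = -α = 53/67, γ = 6 - (-8)·α = -22/67
Result: (-53/67)/(u + 8) + ((53/67)u - 22/67)/(u² + 3)


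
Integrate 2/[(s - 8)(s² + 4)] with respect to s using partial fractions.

Cover-up at s=8: A = 2/(8²+4) = 1/34. Coeff matching: B = -1/34, C = -4/17. Decomposition: (1/34)/(s - 8) - ((1/34)s + 4/17)/(s² + 4). Integrate: linear → ln, quadratic → (1/2)ln + arctan: (1/34) ln|(s - 8)| - (1/68) ln(s² + 4) - (2/17) arctan(s/2) + C


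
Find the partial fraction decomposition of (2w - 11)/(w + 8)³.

(2w - 11) = A(w + 8)² + B(w + 8) + C. At w = -8: C = 2·(-8) - 11 = -27. Coefficients: A = 0, B = 2
Result: 2/(w + 8)² - 27/(w + 8)³


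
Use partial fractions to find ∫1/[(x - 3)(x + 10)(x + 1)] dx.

Cover-up: P = 1/52, Q = 1/117, R = -1/36. Decomposition: (1/52)/(x - 3) + (1/117)/(x + 10) - (1/36)/(x + 1). Integrate each term: (1/52) ln|(x - 3)| + (1/117) ln|(x + 10)| - (1/36) ln|(x + 1)| + C


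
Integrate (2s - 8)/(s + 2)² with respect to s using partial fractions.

Decompose: P = 2, Q = 2·(-2) - 8 = -12, so (2s - 8)/(s + 2)² = 2/(s + 2) - 12/(s + 2)². Integrate: ∫ P/(s + 2) ds = 2 ln|(s + 2)|; ∫ Q/(s + 2)² ds = 12/(s + 2). Sum: 2 ln|(s + 2)| + 12/(s + 2) + C


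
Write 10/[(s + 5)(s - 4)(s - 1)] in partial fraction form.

Using cover-up method: A = 5/27, B = 10/27, C = -5/9
Result: (5/27)/(s + 5) + (10/27)/(s - 4) - (5/9)/(s - 1)


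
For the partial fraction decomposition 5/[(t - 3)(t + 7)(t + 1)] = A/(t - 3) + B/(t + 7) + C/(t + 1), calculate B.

Cover-up at t = -7: B = 5/[(-7 - 3)(-7 + 1)] = 5/[(-10)(-6)] = 5/60 = 1/12


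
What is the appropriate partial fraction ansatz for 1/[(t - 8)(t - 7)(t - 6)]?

Three distinct linear factors: A/(t - 8) + B/(t - 7) + C/(t - 6)


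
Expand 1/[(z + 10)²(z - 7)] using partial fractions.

Cover-up at z=7: γ = 1/(7 + 10)² = 1/289. Cover-up at z=-10: β = 1/(-10 - 7) = -1/17. Comparing z² coeff: α = -γ = -1/289
Result: (-1/289)/(z + 10) - (1/17)/(z + 10)² + (1/289)/(z - 7)


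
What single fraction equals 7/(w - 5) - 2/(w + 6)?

Common denominator (w - 5)(w + 6). Numerator: 7(w + 6) - 2(w - 5) = (7w + 42) - (2w - 10) = 5w + 52
Result: (5w + 52)/[(w - 5)(w + 6)]


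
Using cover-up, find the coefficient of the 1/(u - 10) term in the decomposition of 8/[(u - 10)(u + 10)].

Cover (u - 10), set u=10: 8/((u + 10) at u=10) = 8/(20) = 2/5


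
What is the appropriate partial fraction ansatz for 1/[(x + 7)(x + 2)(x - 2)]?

Three distinct linear factors: α/(x + 7) + β/(x + 2) + γ/(x - 2)


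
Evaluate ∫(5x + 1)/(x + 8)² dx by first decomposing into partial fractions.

Decompose: A = 5, B = 5·(-8) + 1 = -39, so (5x + 1)/(x + 8)² = 5/(x + 8) - 39/(x + 8)². Integrate: ∫ A/(x + 8) dx = 5 ln|(x + 8)|; ∫ B/(x + 8)² dx = 39/(x + 8). Sum: 5 ln|(x + 8)| + 39/(x + 8) + C


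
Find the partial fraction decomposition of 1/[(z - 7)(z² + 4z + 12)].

Cover-up at z = 7: A = 1/(7² + 4·7 + 12) = 1/89. Then B = -A = -1/89, C = -A·(4 + 7) = -11/89
Result: (1/89)/(z - 7) - ((1/89)z + 11/89)/(z² + 4z + 12)


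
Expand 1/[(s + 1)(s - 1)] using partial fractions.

1/(s + 1)(s - 1) = P/(s + 1) + Q/(s - 1). P = 1/(-1 - 1) = -1/2, Q = 1/(1 + 1) = 1/2
Result: (-1/2)/(s + 1) + (1/2)/(s - 1)


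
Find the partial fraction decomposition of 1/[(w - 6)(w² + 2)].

Cover-up at w = 6: P = 1/(6² + 2) = 1/38. Then Q = -P = -1/38, R = -P·(0 + 6) = -3/19
Result: (1/38)/(w - 6) - ((1/38)w + 3/19)/(w² + 2)


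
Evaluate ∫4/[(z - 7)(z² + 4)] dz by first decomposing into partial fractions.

Cover-up at z=7: P = 4/(7²+4) = 4/53. Coeff matching: Q = -4/53, R = -28/53. Decomposition: (4/53)/(z - 7) - ((4/53)z + 28/53)/(z² + 4). Integrate: linear → ln, quadratic → (1/2)ln + arctan: (4/53) ln|(z - 7)| - (2/53) ln(z² + 4) - (14/53) arctan(z/2) + C


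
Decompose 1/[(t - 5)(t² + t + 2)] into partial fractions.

Cover-up at t = 5: A = 1/(5² + 1·5 + 2) = 1/32. Then B = -A = -1/32, C = -A·(1 + 5) = -3/16
Result: (1/32)/(t - 5) - ((1/32)t + 3/16)/(t² + t + 2)


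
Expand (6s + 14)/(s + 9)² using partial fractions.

(6s + 14) = A(s + 9) + B. At s = -9: B = 6·(-9) + 14 = -40. Coeff of s: A = 6
Result: 6/(s + 9) - 40/(s + 9)²


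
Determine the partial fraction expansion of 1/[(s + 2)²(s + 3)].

Cover-up at s=-3: R = 1/(-3 + 2)² = 1. Cover-up at s=-2: Q = 1/(-2 + 3) = 1. Comparing s² coeff: P = -R = -1
Result: -1/(s + 2) + 1/(s + 2)² + 1/(s + 3)


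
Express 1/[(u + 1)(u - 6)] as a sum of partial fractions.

1/(u + 1)(u - 6) = α/(u + 1) + β/(u - 6). α = 1/(-1 - 6) = -1/7, β = 1/(6 + 1) = 1/7
Result: (-1/7)/(u + 1) + (1/7)/(u - 6)


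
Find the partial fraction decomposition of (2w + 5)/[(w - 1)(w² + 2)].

At w=1: P = (2·1 + 5)/(1² + 2) = 7/3. Q = -P = -7/3, R = 2 - 1·P = -1/3
Result: (7/3)/(w - 1) - ((7/3)w + 1/3)/(w² + 2)


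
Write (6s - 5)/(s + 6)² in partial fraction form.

(6s - 5) = P(s + 6) + Q. At s = -6: Q = 6·(-6) - 5 = -41. Coeff of s: P = 6
Result: 6/(s + 6) - 41/(s + 6)²


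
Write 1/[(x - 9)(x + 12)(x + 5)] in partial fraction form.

Using cover-up method: A = 1/294, B = 1/147, C = -1/98
Result: (1/294)/(x - 9) + (1/147)/(x + 12) - (1/98)/(x + 5)


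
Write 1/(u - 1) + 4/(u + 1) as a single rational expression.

Common denominator (u - 1)(u + 1). Numerator: 1(u + 1) + 4(u - 1) = (u + 1) + (4u - 4) = 5u - 3
Result: (5u - 3)/[(u - 1)(u + 1)]


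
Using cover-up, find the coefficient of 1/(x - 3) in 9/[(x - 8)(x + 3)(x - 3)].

Cover (x - 3), set x=3: 9/[(3 - 8)(3 + 3)] = -3/10


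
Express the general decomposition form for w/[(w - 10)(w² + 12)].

Linear + irreducible quadratic: P/(w - 10) + (Qw + R)/(w² + 12)


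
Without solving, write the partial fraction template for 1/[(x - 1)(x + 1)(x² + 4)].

Two linear + quadratic: α/(x - 1) + β/(x + 1) + (γx + δ)/(x² + 4)


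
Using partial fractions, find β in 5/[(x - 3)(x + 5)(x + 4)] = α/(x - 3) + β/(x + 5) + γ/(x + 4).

Cover-up at x = -5: β = 5/[(-5 - 3)(-5 + 4)] = 5/[(-8)(-1)] = 5/8


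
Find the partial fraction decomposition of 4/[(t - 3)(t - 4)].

4/(t - 3)(t - 4) = P/(t - 3) + Q/(t - 4). P = 4/(3 - 4) = -4, Q = 4/(4 - 3) = 4
Result: -4/(t - 3) + 4/(t - 4)


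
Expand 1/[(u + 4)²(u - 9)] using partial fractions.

Cover-up at u=9: C = 1/(9 + 4)² = 1/169. Cover-up at u=-4: B = 1/(-4 - 9) = -1/13. Comparing u² coeff: A = -C = -1/169
Result: (-1/169)/(u + 4) - (1/13)/(u + 4)² + (1/169)/(u - 9)


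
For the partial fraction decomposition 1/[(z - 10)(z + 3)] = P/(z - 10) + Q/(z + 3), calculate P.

Cover-up at z = 10: P = 1/(10 + 3) = 1/13


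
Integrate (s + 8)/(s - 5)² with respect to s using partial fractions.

Decompose: P = 1, Q = 1·5 + 8 = 13, so (s + 8)/(s - 5)² = 1/(s - 5) + 13/(s - 5)². Integrate: ∫ P/(s - 5) ds = ln|(s - 5)|; ∫ Q/(s - 5)² ds = -13/(s - 5). Sum: ln|(s - 5)| - 13/(s - 5) + C


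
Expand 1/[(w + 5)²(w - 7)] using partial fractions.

Cover-up at w=7: R = 1/(7 + 5)² = 1/144. Cover-up at w=-5: Q = 1/(-5 - 7) = -1/12. Comparing w² coeff: P = -R = -1/144
Result: (-1/144)/(w + 5) - (1/12)/(w + 5)² + (1/144)/(w - 7)


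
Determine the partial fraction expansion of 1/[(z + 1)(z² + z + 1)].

Cover-up at z = -1: A = 1/((-1)² + 1·(-1) + 1) = 1. Then B = -A = -1, C = -A·(1 - 1) = 0
Result: 1/(z + 1) - (z)/(z² + z + 1)


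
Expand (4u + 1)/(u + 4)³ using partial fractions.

(4u + 1) = P(u + 4)² + Q(u + 4) + R. At u = -4: R = 4·(-4) + 1 = -15. Coefficients: P = 0, Q = 4
Result: 4/(u + 4)² - 15/(u + 4)³


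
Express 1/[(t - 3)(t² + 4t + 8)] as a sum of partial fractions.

Cover-up at t = 3: P = 1/(3² + 4·3 + 8) = 1/29. Then Q = -P = -1/29, R = -P·(4 + 3) = -7/29
Result: (1/29)/(t - 3) - ((1/29)t + 7/29)/(t² + 4t + 8)


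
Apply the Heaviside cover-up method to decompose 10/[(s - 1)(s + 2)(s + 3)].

Cover (s - 1), s=1: A = 10/[(1 + 2)(1 + 3)] = 5/6. Cover (s + 2), s=-2: B = 10/[(-2 - 1)(-2 + 3)] = -10/3. Cover (s + 3), s=-3: C = 10/[(-3 - 1)(-3 + 2)] = 5/2.
Result: (5/6)/(s - 1) - (10/3)/(s + 2) + (5/2)/(s + 3)


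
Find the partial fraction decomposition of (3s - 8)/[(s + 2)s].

At s=-2: A = (3·(-2) - 8)/(-2 - 0) = 7. At s=0: B = (3·0 - 8)/(0 + 2) = -4
Result: 7/(s + 2) - 4/s


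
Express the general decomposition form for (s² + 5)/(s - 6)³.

Repeated linear factor (power 3): α/(s - 6) + β/(s - 6)² + γ/(s - 6)³


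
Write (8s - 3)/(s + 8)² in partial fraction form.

(8s - 3) = A(s + 8) + B. At s = -8: B = 8·(-8) - 3 = -67. Coeff of s: A = 8
Result: 8/(s + 8) - 67/(s + 8)²


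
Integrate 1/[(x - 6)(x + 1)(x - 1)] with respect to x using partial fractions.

Cover-up: α = 1/35, β = 1/14, γ = -1/10. Decomposition: (1/35)/(x - 6) + (1/14)/(x + 1) - (1/10)/(x - 1). Integrate each term: (1/35) ln|(x - 6)| + (1/14) ln|(x + 1)| - (1/10) ln|(x - 1)| + C


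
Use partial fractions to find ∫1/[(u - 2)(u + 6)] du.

Decompose: 1/[(u - 2)(u + 6)] = (1/8)/(u - 2) - (1/8)/(u + 6). Integrate each term: (1/8) ln|(u - 2)| - (1/8) ln|(u + 6)| + C


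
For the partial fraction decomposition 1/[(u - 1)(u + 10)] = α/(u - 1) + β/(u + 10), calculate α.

Cover-up at u = 1: α = 1/(1 + 10) = 1/11


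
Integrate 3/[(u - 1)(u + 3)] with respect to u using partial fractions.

Decompose: 3/[(u - 1)(u + 3)] = (3/4)/(u - 1) - (3/4)/(u + 3). Integrate each term: (3/4) ln|(u - 1)| - (3/4) ln|(u + 3)| + C


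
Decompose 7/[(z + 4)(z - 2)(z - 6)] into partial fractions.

Using cover-up method: α = 7/60, β = -7/24, γ = 7/40
Result: (7/60)/(z + 4) - (7/24)/(z - 2) + (7/40)/(z - 6)


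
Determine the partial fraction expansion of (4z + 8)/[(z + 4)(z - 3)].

At z=-4: α = (4·(-4) + 8)/(-4 - 3) = 8/7. At z=3: β = (4·3 + 8)/(3 + 4) = 20/7
Result: (8/7)/(z + 4) + (20/7)/(z - 3)


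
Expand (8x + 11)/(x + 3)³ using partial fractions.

(8x + 11) = α(x + 3)² + β(x + 3) + γ. At x = -3: γ = 8·(-3) + 11 = -13. Coefficients: α = 0, β = 8
Result: 8/(x + 3)² - 13/(x + 3)³


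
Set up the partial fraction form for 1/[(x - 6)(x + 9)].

Distinct linear factors: P/(x - 6) + Q/(x + 9)


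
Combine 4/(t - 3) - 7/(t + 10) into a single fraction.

Common denominator (t - 3)(t + 10). Numerator: 4(t + 10) - 7(t - 3) = (4t + 40) - (7t - 21) = -3t + 61
Result: (-3t + 61)/[(t - 3)(t + 10)]


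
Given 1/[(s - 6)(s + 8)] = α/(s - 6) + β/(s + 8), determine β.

Cover-up at s = -8: β = 1/(-8 - 6) = -1/14


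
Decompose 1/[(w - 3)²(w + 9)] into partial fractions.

Cover-up at w=-9: R = 1/(-9 - 3)² = 1/144. Cover-up at w=3: Q = 1/(3 + 9) = 1/12. Comparing w² coeff: P = -R = -1/144
Result: (-1/144)/(w - 3) + (1/12)/(w - 3)² + (1/144)/(w + 9)


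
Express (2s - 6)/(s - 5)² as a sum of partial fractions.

(2s - 6) = α(s - 5) + β. At s = 5: β = 2·5 - 6 = 4. Coeff of s: α = 2
Result: 2/(s - 5) + 4/(s - 5)²


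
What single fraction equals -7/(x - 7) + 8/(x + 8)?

Common denominator (x - 7)(x + 8). Numerator: -7(x + 8) + 8(x - 7) = (-7x - 56) + (8x - 56) = x - 112
Result: (x - 112)/[(x - 7)(x + 8)]


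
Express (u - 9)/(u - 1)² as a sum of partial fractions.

(u - 9) = P(u - 1) + Q. At u = 1: Q = 1·1 - 9 = -8. Coeff of u: P = 1
Result: 1/(u - 1) - 8/(u - 1)²


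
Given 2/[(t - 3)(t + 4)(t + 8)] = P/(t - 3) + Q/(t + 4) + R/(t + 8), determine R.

Cover-up at t = -8: R = 2/[(-8 - 3)(-8 + 4)] = 2/[(-11)(-4)] = 2/44 = 1/22


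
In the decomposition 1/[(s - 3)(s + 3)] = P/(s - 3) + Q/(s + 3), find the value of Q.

Cover-up at s = -3: Q = 1/(-3 - 3) = -1/6


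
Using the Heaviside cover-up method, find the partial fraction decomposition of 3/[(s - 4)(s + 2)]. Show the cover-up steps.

Cover (s - 4): set s=4, get P = 3/(4 + 2) = 1/2. Cover (s + 2): set s=-2, get Q = 3/(-2 - 4) = -1/2.
Result: (1/2)/(s - 4) - (1/2)/(s + 2)


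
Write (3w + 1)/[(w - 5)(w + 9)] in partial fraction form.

At w=5: P = (3·5 + 1)/(5 + 9) = 8/7. At w=-9: Q = (3·(-9) + 1)/(-9 - 5) = 13/7
Result: (8/7)/(w - 5) + (13/7)/(w + 9)


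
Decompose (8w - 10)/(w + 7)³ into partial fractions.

(8w - 10) = P(w + 7)² + Q(w + 7) + R. At w = -7: R = 8·(-7) - 10 = -66. Coefficients: P = 0, Q = 8
Result: 8/(w + 7)² - 66/(w + 7)³


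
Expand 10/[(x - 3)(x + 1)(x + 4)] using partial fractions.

Using cover-up method: P = 5/14, Q = -5/6, R = 10/21
Result: (5/14)/(x - 3) - (5/6)/(x + 1) + (10/21)/(x + 4)


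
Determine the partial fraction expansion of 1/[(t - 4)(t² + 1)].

Cover-up at t = 4: P = 1/(4² + 1) = 1/17. Then Q = -P = -1/17, R = -P·(0 + 4) = -4/17
Result: (1/17)/(t - 4) - ((1/17)t + 4/17)/(t² + 1)


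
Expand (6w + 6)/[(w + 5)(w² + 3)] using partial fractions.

At w=-5: P = (6·(-5) + 6)/((-5)² + 3) = -6/7. Q = -P = 6/7, R = 6 - (-5)·P = 12/7
Result: (-6/7)/(w + 5) + ((6/7)w + 12/7)/(w² + 3)


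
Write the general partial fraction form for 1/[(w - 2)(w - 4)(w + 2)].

Three distinct linear factors: α/(w - 2) + β/(w - 4) + γ/(w + 2)


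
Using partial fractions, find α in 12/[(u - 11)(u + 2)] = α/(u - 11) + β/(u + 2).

Cover-up at u = 11: α = 12/(11 + 2) = 12/13


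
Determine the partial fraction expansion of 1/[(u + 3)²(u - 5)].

Cover-up at u=5: γ = 1/(5 + 3)² = 1/64. Cover-up at u=-3: β = 1/(-3 - 5) = -1/8. Comparing u² coeff: α = -γ = -1/64
Result: (-1/64)/(u + 3) - (1/8)/(u + 3)² + (1/64)/(u - 5)


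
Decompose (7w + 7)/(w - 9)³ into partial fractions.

(7w + 7) = P(w - 9)² + Q(w - 9) + R. At w = 9: R = 7·9 + 7 = 70. Coefficients: P = 0, Q = 7
Result: 7/(w - 9)² + 70/(w - 9)³


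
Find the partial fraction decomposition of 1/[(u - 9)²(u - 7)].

Cover-up at u=7: γ = 1/(7 - 9)² = 1/4. Cover-up at u=9: β = 1/(9 - 7) = 1/2. Comparing u² coeff: α = -γ = -1/4
Result: (-1/4)/(u - 9) + (1/2)/(u - 9)² + (1/4)/(u - 7)


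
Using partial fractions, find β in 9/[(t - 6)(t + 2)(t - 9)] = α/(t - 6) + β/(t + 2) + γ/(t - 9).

Cover-up at t = -2: β = 9/[(-2 - 6)(-2 - 9)] = 9/[(-8)(-11)] = 9/88


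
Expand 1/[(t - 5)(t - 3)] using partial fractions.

1/(t - 5)(t - 3) = P/(t - 5) + Q/(t - 3). P = 1/(5 - 3) = 1/2, Q = 1/(3 - 5) = -1/2
Result: (1/2)/(t - 5) - (1/2)/(t - 3)


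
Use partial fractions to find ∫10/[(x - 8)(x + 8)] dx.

Decompose: 10/[(x - 8)(x + 8)] = (5/8)/(x - 8) - (5/8)/(x + 8). Integrate each term: (5/8) ln|(x - 8)| - (5/8) ln|(x + 8)| + C


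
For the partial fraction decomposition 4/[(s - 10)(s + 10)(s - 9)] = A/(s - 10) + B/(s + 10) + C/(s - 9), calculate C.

Cover-up at s = 9: C = 4/[(9 - 10)(9 + 10)] = 4/[(-1)(19)] = -4/19


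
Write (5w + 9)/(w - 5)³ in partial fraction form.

(5w + 9) = α(w - 5)² + β(w - 5) + γ. At w = 5: γ = 5·5 + 9 = 34. Coefficients: α = 0, β = 5
Result: 5/(w - 5)² + 34/(w - 5)³


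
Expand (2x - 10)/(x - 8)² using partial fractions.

(2x - 10) = A(x - 8) + B. At x = 8: B = 2·8 - 10 = 6. Coeff of x: A = 2
Result: 2/(x - 8) + 6/(x - 8)²


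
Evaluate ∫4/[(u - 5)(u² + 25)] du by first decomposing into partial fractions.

Cover-up at u=5: A = 4/(5²+25) = 2/25. Coeff matching: B = -2/25, C = -2/5. Decomposition: (2/25)/(u - 5) - ((2/25)u + 2/5)/(u² + 25). Integrate: linear → ln, quadratic → (1/2)ln + arctan: (2/25) ln|(u - 5)| - (1/25) ln(u² + 25) - (2/25) arctan(u/5) + C


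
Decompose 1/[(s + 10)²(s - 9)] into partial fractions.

Cover-up at s=9: C = 1/(9 + 10)² = 1/361. Cover-up at s=-10: B = 1/(-10 - 9) = -1/19. Comparing s² coeff: A = -C = -1/361
Result: (-1/361)/(s + 10) - (1/19)/(s + 10)² + (1/361)/(s - 9)


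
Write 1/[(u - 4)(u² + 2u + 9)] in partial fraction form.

Cover-up at u = 4: α = 1/(4² + 2·4 + 9) = 1/33. Then β = -α = -1/33, γ = -α·(2 + 4) = -2/11
Result: (1/33)/(u - 4) - ((1/33)u + 2/11)/(u² + 2u + 9)


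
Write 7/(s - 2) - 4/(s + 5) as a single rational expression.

Common denominator (s - 2)(s + 5). Numerator: 7(s + 5) - 4(s - 2) = (7s + 35) - (4s - 8) = 3s + 43
Result: (3s + 43)/[(s - 2)(s + 5)]


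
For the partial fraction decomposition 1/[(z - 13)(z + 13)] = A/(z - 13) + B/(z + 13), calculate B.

Cover-up at z = -13: B = 1/(-13 - 13) = -1/26


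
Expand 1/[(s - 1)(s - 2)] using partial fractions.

1/(s - 1)(s - 2) = P/(s - 1) + Q/(s - 2). P = 1/(1 - 2) = -1, Q = 1/(2 - 1) = 1
Result: -1/(s - 1) + 1/(s - 2)


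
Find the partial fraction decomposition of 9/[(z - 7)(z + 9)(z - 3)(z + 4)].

Using Heaviside cover-up: (9/704)/(z - 7) - (3/320)/(z + 9) - (3/112)/(z - 3) + (9/385)/(z + 4)


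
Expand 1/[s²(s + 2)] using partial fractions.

Cover-up at s=-2: R = 1/(-2 - 0)² = 1/4. Cover-up at s=0: Q = 1/(0 + 2) = 1/2. Comparing s² coeff: P = -R = -1/4
Result: (-1/4)/s + (1/2)/s² + (1/4)/(s + 2)


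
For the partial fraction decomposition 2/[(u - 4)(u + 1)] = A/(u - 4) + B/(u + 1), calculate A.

Cover-up at u = 4: A = 2/(4 + 1) = 2/5


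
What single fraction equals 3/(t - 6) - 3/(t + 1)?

Common denominator (t - 6)(t + 1). Numerator: 3(t + 1) - 3(t - 6) = (3t + 3) - (3t - 18) = 21
Result: (21)/[(t - 6)(t + 1)]


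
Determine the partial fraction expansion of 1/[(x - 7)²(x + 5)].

Cover-up at x=-5: γ = 1/(-5 - 7)² = 1/144. Cover-up at x=7: β = 1/(7 + 5) = 1/12. Comparing x² coeff: α = -γ = -1/144
Result: (-1/144)/(x - 7) + (1/12)/(x - 7)² + (1/144)/(x + 5)


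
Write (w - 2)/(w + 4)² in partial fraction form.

(w - 2) = A(w + 4) + B. At w = -4: B = 1·(-4) - 2 = -6. Coeff of w: A = 1
Result: 1/(w + 4) - 6/(w + 4)²


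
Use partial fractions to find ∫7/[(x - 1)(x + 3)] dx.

Decompose: 7/[(x - 1)(x + 3)] = (7/4)/(x - 1) - (7/4)/(x + 3). Integrate each term: (7/4) ln|(x - 1)| - (7/4) ln|(x + 3)| + C


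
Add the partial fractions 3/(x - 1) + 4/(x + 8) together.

Common denominator (x - 1)(x + 8). Numerator: 3(x + 8) + 4(x - 1) = (3x + 24) + (4x - 4) = 7x + 20
Result: (7x + 20)/[(x - 1)(x + 8)]


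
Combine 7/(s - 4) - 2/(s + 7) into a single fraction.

Common denominator (s - 4)(s + 7). Numerator: 7(s + 7) - 2(s - 4) = (7s + 49) - (2s - 8) = 5s + 57
Result: (5s + 57)/[(s - 4)(s + 7)]


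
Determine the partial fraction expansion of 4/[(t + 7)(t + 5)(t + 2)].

Using cover-up method: A = 2/5, B = -2/3, C = 4/15
Result: (2/5)/(t + 7) - (2/3)/(t + 5) + (4/15)/(t + 2)


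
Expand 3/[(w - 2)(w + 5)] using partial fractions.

3/(w - 2)(w + 5) = P/(w - 2) + Q/(w + 5). P = 3/(2 + 5) = 3/7, Q = 3/(-5 - 2) = -3/7
Result: (3/7)/(w - 2) - (3/7)/(w + 5)


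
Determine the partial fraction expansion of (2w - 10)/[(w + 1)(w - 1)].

At w=-1: P = (2·(-1) - 10)/(-1 - 1) = 6. At w=1: Q = (2·1 - 10)/(1 + 1) = -4
Result: 6/(w + 1) - 4/(w - 1)


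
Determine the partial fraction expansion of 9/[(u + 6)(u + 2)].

9/(u + 6)(u + 2) = P/(u + 6) + Q/(u + 2). P = 9/(-6 + 2) = -9/4, Q = 9/(-2 + 6) = 9/4
Result: (-9/4)/(u + 6) + (9/4)/(u + 2)


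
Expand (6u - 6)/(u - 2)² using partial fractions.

(6u - 6) = P(u - 2) + Q. At u = 2: Q = 6·2 - 6 = 6. Coeff of u: P = 6
Result: 6/(u - 2) + 6/(u - 2)²


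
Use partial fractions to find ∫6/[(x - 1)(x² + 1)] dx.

Cover-up at x=1: A = 6/(1²+1) = 3. Coeff matching: B = -3, C = -3. Decomposition: 3/(x - 1) - (3x + 3)/(x² + 1). Integrate: linear → ln, quadratic → (1/2)ln + arctan: 3 ln|(x - 1)| - (3/2) ln(x² + 1) - 3 arctan(x) + C


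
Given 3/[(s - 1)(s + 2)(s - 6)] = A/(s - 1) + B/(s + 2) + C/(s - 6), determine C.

Cover-up at s = 6: C = 3/[(6 - 1)(6 + 2)] = 3/[(5)(8)] = 3/40


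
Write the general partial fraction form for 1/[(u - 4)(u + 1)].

Distinct linear factors: A/(u - 4) + B/(u + 1)


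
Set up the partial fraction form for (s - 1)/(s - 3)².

Repeated linear factor: P/(s - 3) + Q/(s - 3)²


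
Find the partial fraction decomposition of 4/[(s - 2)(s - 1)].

4/(s - 2)(s - 1) = α/(s - 2) + β/(s - 1). α = 4/(2 - 1) = 4, β = 4/(1 - 2) = -4
Result: 4/(s - 2) - 4/(s - 1)


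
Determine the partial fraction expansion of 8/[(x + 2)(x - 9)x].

Using cover-up method: P = 4/11, Q = 8/99, R = -4/9
Result: (4/11)/(x + 2) + (8/99)/(x - 9) - (4/9)/x


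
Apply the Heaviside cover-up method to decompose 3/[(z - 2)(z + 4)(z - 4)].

Cover (z - 2), z=2: α = 3/[(2 + 4)(2 - 4)] = -1/4. Cover (z + 4), z=-4: β = 3/[(-4 - 2)(-4 - 4)] = 1/16. Cover (z - 4), z=4: γ = 3/[(4 - 2)(4 + 4)] = 3/16.
Result: (-1/4)/(z - 2) + (1/16)/(z + 4) + (3/16)/(z - 4)


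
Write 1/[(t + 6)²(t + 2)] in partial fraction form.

Cover-up at t=-2: γ = 1/(-2 + 6)² = 1/16. Cover-up at t=-6: β = 1/(-6 + 2) = -1/4. Comparing t² coeff: α = -γ = -1/16
Result: (-1/16)/(t + 6) - (1/4)/(t + 6)² + (1/16)/(t + 2)


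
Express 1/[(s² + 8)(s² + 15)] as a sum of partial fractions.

Coefficient matching gives A = C = 0, B = 1/(15-8) = 1/7, D = -B = -1/7
Result: (1/7)/(s² + 8) - (1/7)/(s² + 15)


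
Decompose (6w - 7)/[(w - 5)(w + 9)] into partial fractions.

At w=5: A = (6·5 - 7)/(5 + 9) = 23/14. At w=-9: B = (6·(-9) - 7)/(-9 - 5) = 61/14
Result: (23/14)/(w - 5) + (61/14)/(w + 9)


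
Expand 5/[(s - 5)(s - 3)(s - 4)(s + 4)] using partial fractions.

Using Heaviside cover-up: (5/18)/(s - 5) + (5/14)/(s - 3) - (5/8)/(s - 4) - (5/504)/(s + 4)


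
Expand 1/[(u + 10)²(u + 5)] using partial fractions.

Cover-up at u=-5: γ = 1/(-5 + 10)² = 1/25. Cover-up at u=-10: β = 1/(-10 + 5) = -1/5. Comparing u² coeff: α = -γ = -1/25
Result: (-1/25)/(u + 10) - (1/5)/(u + 10)² + (1/25)/(u + 5)


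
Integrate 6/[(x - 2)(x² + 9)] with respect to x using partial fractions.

Cover-up at x=2: P = 6/(2²+9) = 6/13. Coeff matching: Q = -6/13, R = -12/13. Decomposition: (6/13)/(x - 2) - ((6/13)x + 12/13)/(x² + 9). Integrate: linear → ln, quadratic → (1/2)ln + arctan: (6/13) ln|(x - 2)| - (3/13) ln(x² + 9) - (4/13) arctan(x/3) + C


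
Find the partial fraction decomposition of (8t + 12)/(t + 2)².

(8t + 12) = P(t + 2) + Q. At t = -2: Q = 8·(-2) + 12 = -4. Coeff of t: P = 8
Result: 8/(t + 2) - 4/(t + 2)²


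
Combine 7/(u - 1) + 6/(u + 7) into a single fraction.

Common denominator (u - 1)(u + 7). Numerator: 7(u + 7) + 6(u - 1) = (7u + 49) + (6u - 6) = 13u + 43
Result: (13u + 43)/[(u - 1)(u + 7)]


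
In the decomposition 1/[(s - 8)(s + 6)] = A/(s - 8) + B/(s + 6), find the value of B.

Cover-up at s = -6: B = 1/(-6 - 8) = -1/14


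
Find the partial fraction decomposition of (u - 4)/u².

(u - 4) = Au + B. At u = 0: B = 1·0 - 4 = -4. Coeff of u: A = 1
Result: 1/u - 4/u²


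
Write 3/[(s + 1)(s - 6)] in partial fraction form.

3/(s + 1)(s - 6) = A/(s + 1) + B/(s - 6). A = 3/(-1 - 6) = -3/7, B = 3/(6 + 1) = 3/7
Result: (-3/7)/(s + 1) + (3/7)/(s - 6)


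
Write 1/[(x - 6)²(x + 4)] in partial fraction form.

Cover-up at x=-4: R = 1/(-4 - 6)² = 1/100. Cover-up at x=6: Q = 1/(6 + 4) = 1/10. Comparing x² coeff: P = -R = -1/100
Result: (-1/100)/(x - 6) + (1/10)/(x - 6)² + (1/100)/(x + 4)


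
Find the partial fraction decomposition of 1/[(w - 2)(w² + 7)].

Cover-up at w = 2: α = 1/(2² + 7) = 1/11. Then β = -α = -1/11, γ = -α·(0 + 2) = -2/11
Result: (1/11)/(w - 2) - ((1/11)w + 2/11)/(w² + 7)


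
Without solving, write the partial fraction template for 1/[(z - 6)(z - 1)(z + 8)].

Three distinct linear factors: α/(z - 6) + β/(z - 1) + γ/(z + 8)


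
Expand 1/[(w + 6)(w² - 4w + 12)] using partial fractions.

Cover-up at w = -6: α = 1/((-6)² - 4·(-6) + 12) = 1/72. Then β = -α = -1/72, γ = -α·(-4 - 6) = 5/36
Result: (1/72)/(w + 6) - ((1/72)w - 5/36)/(w² - 4w + 12)


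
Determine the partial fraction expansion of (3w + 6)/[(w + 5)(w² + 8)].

At w=-5: A = (3·(-5) + 6)/((-5)² + 8) = -3/11. B = -A = 3/11, C = 3 - (-5)·A = 18/11
Result: (-3/11)/(w + 5) + ((3/11)w + 18/11)/(w² + 8)


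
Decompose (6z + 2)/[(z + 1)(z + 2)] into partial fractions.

At z=-1: α = (6·(-1) + 2)/(-1 + 2) = -4. At z=-2: β = (6·(-2) + 2)/(-2 + 1) = 10
Result: -4/(z + 1) + 10/(z + 2)


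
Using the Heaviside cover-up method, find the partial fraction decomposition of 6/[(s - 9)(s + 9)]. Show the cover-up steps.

Cover (s - 9): set s=9, get P = 6/(9 + 9) = 1/3. Cover (s + 9): set s=-9, get Q = 6/(-9 - 9) = -1/3.
Result: (1/3)/(s - 9) - (1/3)/(s + 9)


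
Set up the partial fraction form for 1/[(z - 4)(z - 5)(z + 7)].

Three distinct linear factors: A/(z - 4) + B/(z - 5) + C/(z + 7)


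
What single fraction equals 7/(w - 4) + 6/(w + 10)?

Common denominator (w - 4)(w + 10). Numerator: 7(w + 10) + 6(w - 4) = (7w + 70) + (6w - 24) = 13w + 46
Result: (13w + 46)/[(w - 4)(w + 10)]


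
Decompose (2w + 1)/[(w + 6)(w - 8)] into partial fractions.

At w=-6: P = (2·(-6) + 1)/(-6 - 8) = 11/14. At w=8: Q = (2·8 + 1)/(8 + 6) = 17/14
Result: (11/14)/(w + 6) + (17/14)/(w - 8)


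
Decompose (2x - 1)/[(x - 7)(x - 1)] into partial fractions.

At x=7: α = (2·7 - 1)/(7 - 1) = 13/6. At x=1: β = (2·1 - 1)/(1 - 7) = -1/6
Result: (13/6)/(x - 7) - (1/6)/(x - 1)


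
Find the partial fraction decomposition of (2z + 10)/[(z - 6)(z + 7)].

At z=6: α = (2·6 + 10)/(6 + 7) = 22/13. At z=-7: β = (2·(-7) + 10)/(-7 - 6) = 4/13
Result: (22/13)/(z - 6) + (4/13)/(z + 7)


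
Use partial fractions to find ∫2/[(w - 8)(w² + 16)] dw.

Cover-up at w=8: A = 2/(8²+16) = 1/40. Coeff matching: B = -1/40, C = -1/5. Decomposition: (1/40)/(w - 8) - ((1/40)w + 1/5)/(w² + 16). Integrate: linear → ln, quadratic → (1/2)ln + arctan: (1/40) ln|(w - 8)| - (1/80) ln(w² + 16) - (1/20) arctan(w/4) + C


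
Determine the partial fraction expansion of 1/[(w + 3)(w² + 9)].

Cover-up at w = -3: A = 1/((-3)² + 9) = 1/18. Then B = -A = -1/18, C = -A·(0 - 3) = 1/6
Result: (1/18)/(w + 3) - ((1/18)w - 1/6)/(w² + 9)


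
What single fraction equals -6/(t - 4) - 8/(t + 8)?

Common denominator (t - 4)(t + 8). Numerator: -6(t + 8) - 8(t - 4) = (-6t - 48) - (8t - 32) = -14t - 16
Result: (-14t - 16)/[(t - 4)(t + 8)]


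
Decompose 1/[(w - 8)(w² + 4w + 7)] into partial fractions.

Cover-up at w = 8: α = 1/(8² + 4·8 + 7) = 1/103. Then β = -α = -1/103, γ = -α·(4 + 8) = -12/103
Result: (1/103)/(w - 8) - ((1/103)w + 12/103)/(w² + 4w + 7)


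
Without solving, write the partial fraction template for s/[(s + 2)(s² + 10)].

Linear + irreducible quadratic: P/(s + 2) + (Qs + R)/(s² + 10)


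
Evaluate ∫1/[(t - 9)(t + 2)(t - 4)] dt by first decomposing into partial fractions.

Cover-up: A = 1/55, B = 1/66, C = -1/30. Decomposition: (1/55)/(t - 9) + (1/66)/(t + 2) - (1/30)/(t - 4). Integrate each term: (1/55) ln|(t - 9)| + (1/66) ln|(t + 2)| - (1/30) ln|(t - 4)| + C


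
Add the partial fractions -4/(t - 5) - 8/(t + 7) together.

Common denominator (t - 5)(t + 7). Numerator: -4(t + 7) - 8(t - 5) = (-4t - 28) - (8t - 40) = -12t + 12
Result: (-12t + 12)/[(t - 5)(t + 7)]


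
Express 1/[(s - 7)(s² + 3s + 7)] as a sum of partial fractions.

Cover-up at s = 7: P = 1/(7² + 3·7 + 7) = 1/77. Then Q = -P = -1/77, R = -P·(3 + 7) = -10/77
Result: (1/77)/(s - 7) - ((1/77)s + 10/77)/(s² + 3s + 7)


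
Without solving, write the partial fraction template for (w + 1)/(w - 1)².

Repeated linear factor: P/(w - 1) + Q/(w - 1)²


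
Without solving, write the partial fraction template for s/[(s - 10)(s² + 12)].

Linear + irreducible quadratic: P/(s - 10) + (Qs + R)/(s² + 12)


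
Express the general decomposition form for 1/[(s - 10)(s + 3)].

Distinct linear factors: P/(s - 10) + Q/(s + 3)


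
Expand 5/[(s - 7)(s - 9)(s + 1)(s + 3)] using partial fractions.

Using Heaviside cover-up: (-1/32)/(s - 7) + (1/48)/(s - 9) + (1/32)/(s + 1) - (1/48)/(s + 3)


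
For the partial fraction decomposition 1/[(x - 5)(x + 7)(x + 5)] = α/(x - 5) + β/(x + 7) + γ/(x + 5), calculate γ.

Cover-up at x = -5: γ = 1/[(-5 - 5)(-5 + 7)] = 1/[(-10)(2)] = -1/20


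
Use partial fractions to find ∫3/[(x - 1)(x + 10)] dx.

Decompose: 3/[(x - 1)(x + 10)] = (3/11)/(x - 1) - (3/11)/(x + 10). Integrate each term: (3/11) ln|(x - 1)| - (3/11) ln|(x + 10)| + C


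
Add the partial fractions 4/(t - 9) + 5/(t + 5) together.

Common denominator (t - 9)(t + 5). Numerator: 4(t + 5) + 5(t - 9) = (4t + 20) + (5t - 45) = 9t - 25
Result: (9t - 25)/[(t - 9)(t + 5)]


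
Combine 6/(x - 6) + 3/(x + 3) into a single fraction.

Common denominator (x - 6)(x + 3). Numerator: 6(x + 3) + 3(x - 6) = (6x + 18) + (3x - 18) = 9x
Result: (9x)/[(x - 6)(x + 3)]


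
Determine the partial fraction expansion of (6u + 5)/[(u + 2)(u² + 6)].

At u=-2: A = (6·(-2) + 5)/((-2)² + 6) = -7/10. B = -A = 7/10, C = 6 - (-2)·A = 23/5
Result: (-7/10)/(u + 2) + ((7/10)u + 23/5)/(u² + 6)


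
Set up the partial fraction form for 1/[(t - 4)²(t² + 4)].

Repeated linear + quadratic: P/(t - 4) + Q/(t - 4)² + (Rt + S)/(t² + 4)


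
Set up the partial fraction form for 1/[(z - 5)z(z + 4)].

Three distinct linear factors: P/(z - 5) + Q/z + R/(z + 4)


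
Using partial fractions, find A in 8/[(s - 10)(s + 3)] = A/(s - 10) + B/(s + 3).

Cover-up at s = 10: A = 8/(10 + 3) = 8/13


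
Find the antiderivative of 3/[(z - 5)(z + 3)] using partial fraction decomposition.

Decompose: 3/[(z - 5)(z + 3)] = (3/8)/(z - 5) - (3/8)/(z + 3). Integrate each term: (3/8) ln|(z - 5)| - (3/8) ln|(z + 3)| + C


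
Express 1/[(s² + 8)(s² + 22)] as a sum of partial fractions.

Coefficient matching gives A = C = 0, B = 1/(22-8) = 1/14, D = -B = -1/14
Result: (1/14)/(s² + 8) - (1/14)/(s² + 22)


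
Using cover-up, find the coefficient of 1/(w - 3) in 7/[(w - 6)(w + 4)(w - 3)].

Cover (w - 3), set w=3: 7/[(3 - 6)(3 + 4)] = -1/3


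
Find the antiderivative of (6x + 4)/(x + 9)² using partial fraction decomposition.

Decompose: A = 6, B = 6·(-9) + 4 = -50, so (6x + 4)/(x + 9)² = 6/(x + 9) - 50/(x + 9)². Integrate: ∫ A/(x + 9) dx = 6 ln|(x + 9)|; ∫ B/(x + 9)² dx = 50/(x + 9). Sum: 6 ln|(x + 9)| + 50/(x + 9) + C


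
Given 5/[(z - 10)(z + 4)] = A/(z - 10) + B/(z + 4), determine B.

Cover-up at z = -4: B = 5/(-4 - 10) = -5/14


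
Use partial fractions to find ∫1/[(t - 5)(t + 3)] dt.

Decompose: 1/[(t - 5)(t + 3)] = (1/8)/(t - 5) - (1/8)/(t + 3). Integrate each term: (1/8) ln|(t - 5)| - (1/8) ln|(t + 3)| + C


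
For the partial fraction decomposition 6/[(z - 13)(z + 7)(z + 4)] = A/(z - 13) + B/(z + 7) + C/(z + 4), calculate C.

Cover-up at z = -4: C = 6/[(-4 - 13)(-4 + 7)] = 6/[(-17)(3)] = -6/51 = -2/17


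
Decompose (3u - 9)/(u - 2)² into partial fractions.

(3u - 9) = α(u - 2) + β. At u = 2: β = 3·2 - 9 = -3. Coeff of u: α = 3
Result: 3/(u - 2) - 3/(u - 2)²


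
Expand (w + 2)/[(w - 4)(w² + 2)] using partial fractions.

At w=4: P = (1·4 + 2)/(4² + 2) = 1/3. Q = -P = -1/3, R = 1 - 4·P = -1/3
Result: (1/3)/(w - 4) - ((1/3)w + 1/3)/(w² + 2)


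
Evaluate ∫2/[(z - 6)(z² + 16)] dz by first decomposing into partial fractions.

Cover-up at z=6: α = 2/(6²+16) = 1/26. Coeff matching: β = -1/26, γ = -3/13. Decomposition: (1/26)/(z - 6) - ((1/26)z + 3/13)/(z² + 16). Integrate: linear → ln, quadratic → (1/2)ln + arctan: (1/26) ln|(z - 6)| - (1/52) ln(z² + 16) - (3/52) arctan(z/4) + C


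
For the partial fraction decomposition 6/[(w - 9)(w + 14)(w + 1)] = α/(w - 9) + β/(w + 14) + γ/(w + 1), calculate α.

Cover-up at w = 9: α = 6/[(9 + 14)(9 + 1)] = 6/[(23)(10)] = 6/230 = 3/115
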